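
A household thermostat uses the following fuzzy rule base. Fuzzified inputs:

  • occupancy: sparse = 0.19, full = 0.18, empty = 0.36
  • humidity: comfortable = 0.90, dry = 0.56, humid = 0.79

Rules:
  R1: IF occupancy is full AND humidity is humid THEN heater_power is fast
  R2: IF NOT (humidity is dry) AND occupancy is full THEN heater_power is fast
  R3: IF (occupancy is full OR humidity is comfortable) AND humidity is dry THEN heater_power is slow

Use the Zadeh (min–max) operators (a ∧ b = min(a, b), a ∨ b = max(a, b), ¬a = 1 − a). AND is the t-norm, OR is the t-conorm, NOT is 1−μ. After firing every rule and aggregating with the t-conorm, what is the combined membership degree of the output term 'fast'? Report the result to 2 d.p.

0.18

R1: full=0.18, humid=0.79; AND[min(a, b)] → w = 0.18
R2: ¬dry=1−0.56=0.44, full=0.18; AND[min(a, b)] → w = 0.18
R3: (full=0.18 OR comfortable=0.90) = 0.90; AND[min(a, b)] with dry=0.56 → w = 0.56
Rules with consequent 'fast': {R1, R2} → strengths 0.18, 0.18
Aggregate via t-conorm [max(a, b)]: 0.18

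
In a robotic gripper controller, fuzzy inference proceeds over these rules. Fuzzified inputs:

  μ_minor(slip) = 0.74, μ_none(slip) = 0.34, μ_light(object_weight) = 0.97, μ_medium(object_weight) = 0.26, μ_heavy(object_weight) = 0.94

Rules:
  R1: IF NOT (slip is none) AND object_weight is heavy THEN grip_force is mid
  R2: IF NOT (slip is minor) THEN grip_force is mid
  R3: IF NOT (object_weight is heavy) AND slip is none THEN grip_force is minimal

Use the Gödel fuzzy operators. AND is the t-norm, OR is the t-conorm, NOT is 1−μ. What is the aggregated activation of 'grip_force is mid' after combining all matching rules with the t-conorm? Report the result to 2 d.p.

0.66

R1: ¬none=1−0.34=0.66, heavy=0.94; AND[min(a, b)] → w = 0.66
R2: ¬minor=1−0.74=0.26 → w = 0.26
R3: ¬heavy=1−0.94=0.06, none=0.34; AND[min(a, b)] → w = 0.06
Rules with consequent 'mid': {R1, R2} → strengths 0.66, 0.26
Aggregate via t-conorm [max(a, b)]: 0.66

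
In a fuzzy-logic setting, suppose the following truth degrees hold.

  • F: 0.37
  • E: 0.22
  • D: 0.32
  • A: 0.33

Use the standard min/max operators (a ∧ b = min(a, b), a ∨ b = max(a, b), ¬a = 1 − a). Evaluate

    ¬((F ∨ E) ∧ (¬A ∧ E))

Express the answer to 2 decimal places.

F ∨ E = max(a, b) on (0.37, 0.22) = 0.37
¬A = 1 − 0.33 = 0.67
¬A ∧ E = min(a, b) on (0.67, 0.22) = 0.22
(F ∨ E) ∧ (¬A ∧ E) = min(a, b) on (0.37, 0.22) = 0.22
¬((F ∨ E) ∧ (¬A ∧ E)) = 1 − 0.22 = 0.78

0.78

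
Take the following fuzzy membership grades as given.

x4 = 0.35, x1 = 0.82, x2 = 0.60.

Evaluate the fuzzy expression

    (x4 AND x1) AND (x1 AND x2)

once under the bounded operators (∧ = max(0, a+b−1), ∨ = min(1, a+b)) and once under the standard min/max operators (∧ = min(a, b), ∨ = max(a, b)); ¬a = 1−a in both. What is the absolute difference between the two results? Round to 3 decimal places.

0.350

Under bounded:
  x4 AND x1 = max(0, a+b−1) on (0.35, 0.82) = 0.17
  x1 AND x2 = max(0, a+b−1) on (0.82, 0.60) = 0.42
  (x4 AND x1) AND (x1 AND x2) = max(0, a+b−1) on (0.17, 0.42) = 0.00
  → value = 0.0000
Under standard min/max:
  x4 AND x1 = min(a, b) on (0.35, 0.82) = 0.35
  x1 AND x2 = min(a, b) on (0.82, 0.60) = 0.60
  (x4 AND x1) AND (x1 AND x2) = min(a, b) on (0.35, 0.60) = 0.35
  → value = 0.3500
|0.0000 − 0.3500| = 0.350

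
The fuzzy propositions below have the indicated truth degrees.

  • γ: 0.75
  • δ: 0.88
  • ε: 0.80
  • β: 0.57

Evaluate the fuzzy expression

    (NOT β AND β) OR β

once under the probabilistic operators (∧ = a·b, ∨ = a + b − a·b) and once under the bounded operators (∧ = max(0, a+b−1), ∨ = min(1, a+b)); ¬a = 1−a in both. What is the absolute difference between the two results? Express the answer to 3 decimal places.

0.105

Under probabilistic:
  NOT β = 1 − 0.5700 = 0.4300
  NOT β AND β = a·b on (0.4300, 0.5700) = 0.2451
  (NOT β AND β) OR β = a + b − a·b on (0.2451, 0.5700) = 0.6754
  → value = 0.6754
Under bounded:
  NOT β = 1 − 0.57 = 0.43
  NOT β AND β = max(0, a+b−1) on (0.43, 0.57) = 0.00
  (NOT β AND β) OR β = min(1, a+b) on (0.00, 0.57) = 0.57
  → value = 0.5700
|0.6754 − 0.5700| = 0.105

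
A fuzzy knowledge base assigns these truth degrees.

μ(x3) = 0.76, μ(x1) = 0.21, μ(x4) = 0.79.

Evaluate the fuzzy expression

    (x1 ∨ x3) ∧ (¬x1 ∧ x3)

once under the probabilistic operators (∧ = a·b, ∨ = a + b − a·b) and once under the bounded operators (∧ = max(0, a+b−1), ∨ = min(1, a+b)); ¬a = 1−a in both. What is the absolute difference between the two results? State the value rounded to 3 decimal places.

0.033

Under probabilistic:
  x1 ∨ x3 = a + b − a·b on (0.2100, 0.7600) = 0.8104
  ¬x1 = 1 − 0.2100 = 0.7900
  ¬x1 ∧ x3 = a·b on (0.7900, 0.7600) = 0.6004
  (x1 ∨ x3) ∧ (¬x1 ∧ x3) = a·b on (0.8104, 0.6004) = 0.4866
  → value = 0.4866
Under bounded:
  x1 ∨ x3 = min(1, a+b) on (0.21, 0.76) = 0.97
  ¬x1 = 1 − 0.21 = 0.79
  ¬x1 ∧ x3 = max(0, a+b−1) on (0.79, 0.76) = 0.55
  (x1 ∨ x3) ∧ (¬x1 ∧ x3) = max(0, a+b−1) on (0.97, 0.55) = 0.52
  → value = 0.5200
|0.4866 − 0.5200| = 0.033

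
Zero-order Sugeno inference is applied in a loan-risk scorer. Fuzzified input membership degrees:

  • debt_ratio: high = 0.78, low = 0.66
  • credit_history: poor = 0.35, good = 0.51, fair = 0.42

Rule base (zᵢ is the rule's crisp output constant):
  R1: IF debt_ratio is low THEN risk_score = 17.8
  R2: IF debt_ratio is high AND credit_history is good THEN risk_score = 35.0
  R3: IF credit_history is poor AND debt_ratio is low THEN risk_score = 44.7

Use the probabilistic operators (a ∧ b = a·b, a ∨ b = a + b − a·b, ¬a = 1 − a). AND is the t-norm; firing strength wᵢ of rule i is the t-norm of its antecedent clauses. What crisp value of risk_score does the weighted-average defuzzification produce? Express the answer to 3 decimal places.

R1 (z=17.8): low=0.66 → w = 0.6600
R2 (z=35.0): high=0.78, good=0.51; AND[a·b] → w = 0.3978
R3 (z=44.7): poor=0.35, low=0.66; AND[a·b] → w = 0.2310
Weighted average = (0.6600·17.8 + 0.3978·35.0 + 0.2310·44.7) / (0.6600 + 0.3978 + 0.2310)
  = 35.9967 / 1.2888 = 27.930

27.930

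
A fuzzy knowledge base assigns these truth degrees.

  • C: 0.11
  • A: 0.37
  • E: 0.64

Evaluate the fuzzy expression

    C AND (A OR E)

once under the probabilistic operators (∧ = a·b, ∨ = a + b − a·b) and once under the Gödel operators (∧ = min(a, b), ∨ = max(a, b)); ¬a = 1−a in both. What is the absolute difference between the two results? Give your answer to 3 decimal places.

Under probabilistic:
  A OR E = a + b − a·b on (0.3700, 0.6400) = 0.7732
  C AND (A OR E) = a·b on (0.1100, 0.7732) = 0.0851
  → value = 0.0851
Under Gödel:
  A OR E = max(a, b) on (0.37, 0.64) = 0.64
  C AND (A OR E) = min(a, b) on (0.11, 0.64) = 0.11
  → value = 0.1100
|0.0851 − 0.1100| = 0.025

0.025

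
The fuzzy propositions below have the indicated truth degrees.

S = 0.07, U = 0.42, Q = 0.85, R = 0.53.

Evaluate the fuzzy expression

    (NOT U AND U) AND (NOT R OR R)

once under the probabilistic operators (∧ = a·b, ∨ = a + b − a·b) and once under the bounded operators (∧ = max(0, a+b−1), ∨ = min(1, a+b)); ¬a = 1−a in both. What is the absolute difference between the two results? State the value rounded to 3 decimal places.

Under probabilistic:
  NOT U = 1 − 0.4200 = 0.5800
  NOT U AND U = a·b on (0.5800, 0.4200) = 0.2436
  NOT R = 1 − 0.5300 = 0.4700
  NOT R OR R = a + b − a·b on (0.4700, 0.5300) = 0.7509
  (NOT U AND U) AND (NOT R OR R) = a·b on (0.2436, 0.7509) = 0.1829
  → value = 0.1829
Under bounded:
  NOT U = 1 − 0.42 = 0.58
  NOT U AND U = max(0, a+b−1) on (0.58, 0.42) = 0.00
  NOT R = 1 − 0.53 = 0.47
  NOT R OR R = min(1, a+b) on (0.47, 0.53) = 1.00
  (NOT U AND U) AND (NOT R OR R) = max(0, a+b−1) on (0.00, 1.00) = 0.00
  → value = 0.0000
|0.1829 − 0.0000| = 0.183

0.183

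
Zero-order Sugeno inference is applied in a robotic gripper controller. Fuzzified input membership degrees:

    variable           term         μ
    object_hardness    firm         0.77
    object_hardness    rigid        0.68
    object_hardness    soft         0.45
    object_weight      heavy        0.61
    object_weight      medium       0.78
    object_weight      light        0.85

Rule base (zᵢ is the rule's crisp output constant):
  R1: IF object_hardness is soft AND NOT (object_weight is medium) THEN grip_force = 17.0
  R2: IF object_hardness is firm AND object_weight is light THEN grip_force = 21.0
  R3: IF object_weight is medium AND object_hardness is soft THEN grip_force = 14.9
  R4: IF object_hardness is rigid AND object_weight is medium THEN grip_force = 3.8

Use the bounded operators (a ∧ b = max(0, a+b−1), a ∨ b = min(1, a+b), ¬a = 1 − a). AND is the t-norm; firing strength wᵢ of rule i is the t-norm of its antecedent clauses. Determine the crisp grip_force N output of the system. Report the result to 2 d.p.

13.89

R1 (z=17.0): soft=0.45, ¬medium=1−0.78=0.22; AND[max(0, a+b−1)] → w = 0.00
R2 (z=21.0): firm=0.77, light=0.85; AND[max(0, a+b−1)] → w = 0.62
R3 (z=14.9): medium=0.78, soft=0.45; AND[max(0, a+b−1)] → w = 0.23
R4 (z=3.8): rigid=0.68, medium=0.78; AND[max(0, a+b−1)] → w = 0.46
Weighted average = (0.00·17.0 + 0.62·21.0 + 0.23·14.9 + 0.46·3.8) / (0.00 + 0.62 + 0.23 + 0.46)
  = 18.1950 / 1.3100 = 13.89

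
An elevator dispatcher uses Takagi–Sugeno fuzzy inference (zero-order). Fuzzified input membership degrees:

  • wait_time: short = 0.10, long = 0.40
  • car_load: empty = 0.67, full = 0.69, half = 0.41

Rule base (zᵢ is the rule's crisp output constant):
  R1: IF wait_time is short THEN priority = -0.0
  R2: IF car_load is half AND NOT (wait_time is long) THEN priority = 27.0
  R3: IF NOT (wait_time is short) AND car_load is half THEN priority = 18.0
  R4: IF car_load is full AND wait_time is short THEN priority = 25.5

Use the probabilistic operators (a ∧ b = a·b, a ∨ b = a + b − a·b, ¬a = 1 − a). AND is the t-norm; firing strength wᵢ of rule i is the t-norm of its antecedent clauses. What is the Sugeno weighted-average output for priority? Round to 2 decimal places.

R1 (z=-0.0): short=0.10 → w = 0.1000
R2 (z=27.0): half=0.41, ¬long=1−0.40=0.60; AND[a·b] → w = 0.2460
R3 (z=18.0): ¬short=1−0.10=0.90, half=0.41; AND[a·b] → w = 0.3690
R4 (z=25.5): full=0.69, short=0.10; AND[a·b] → w = 0.0690
Weighted average = (0.1000·-0.0 + 0.2460·27.0 + 0.3690·18.0 + 0.0690·25.5) / (0.1000 + 0.2460 + 0.3690 + 0.0690)
  = 15.0435 / 0.7840 = 19.19

19.19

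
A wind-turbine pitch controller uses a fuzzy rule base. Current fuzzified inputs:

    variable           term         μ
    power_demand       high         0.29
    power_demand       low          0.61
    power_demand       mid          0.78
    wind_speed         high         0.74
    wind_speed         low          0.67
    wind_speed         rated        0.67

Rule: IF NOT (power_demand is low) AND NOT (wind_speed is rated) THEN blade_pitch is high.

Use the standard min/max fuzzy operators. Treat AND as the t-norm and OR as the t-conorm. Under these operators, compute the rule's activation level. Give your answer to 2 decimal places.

0.33

firing strength: ¬low=1−0.61=0.39, ¬rated=1−0.67=0.33; AND[min(a, b)] → w = 0.33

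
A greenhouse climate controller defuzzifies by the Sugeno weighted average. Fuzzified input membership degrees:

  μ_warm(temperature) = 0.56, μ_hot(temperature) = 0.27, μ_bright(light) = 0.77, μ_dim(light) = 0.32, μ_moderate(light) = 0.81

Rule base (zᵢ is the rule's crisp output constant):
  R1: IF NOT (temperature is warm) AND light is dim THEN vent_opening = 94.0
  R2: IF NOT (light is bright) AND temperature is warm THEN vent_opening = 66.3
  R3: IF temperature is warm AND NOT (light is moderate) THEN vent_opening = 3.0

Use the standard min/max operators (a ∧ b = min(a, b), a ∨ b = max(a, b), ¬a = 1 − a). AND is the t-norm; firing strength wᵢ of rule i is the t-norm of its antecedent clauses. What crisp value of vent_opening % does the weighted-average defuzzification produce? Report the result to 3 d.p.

62.026

R1 (z=94.0): ¬warm=1−0.56=0.44, dim=0.32; AND[min(a, b)] → w = 0.32
R2 (z=66.3): ¬bright=1−0.77=0.23, warm=0.56; AND[min(a, b)] → w = 0.23
R3 (z=3.0): warm=0.56, ¬moderate=1−0.81=0.19; AND[min(a, b)] → w = 0.19
Weighted average = (0.32·94.0 + 0.23·66.3 + 0.19·3.0) / (0.32 + 0.23 + 0.19)
  = 45.8990 / 0.7400 = 62.026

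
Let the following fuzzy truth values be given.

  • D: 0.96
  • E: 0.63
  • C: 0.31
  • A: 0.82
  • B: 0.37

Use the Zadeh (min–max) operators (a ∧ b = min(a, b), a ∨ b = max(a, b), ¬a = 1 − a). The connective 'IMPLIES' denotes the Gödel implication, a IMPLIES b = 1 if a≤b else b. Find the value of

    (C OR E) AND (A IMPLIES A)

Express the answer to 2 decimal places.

0.63

C OR E = max(a, b) on (0.31, 0.63) = 0.63
A IMPLIES A  [Gödel: 1 if a≤b else b] with a=0.82, b=0.82 → 1.00
(C OR E) AND (A IMPLIES A) = min(a, b) on (0.63, 1.00) = 0.63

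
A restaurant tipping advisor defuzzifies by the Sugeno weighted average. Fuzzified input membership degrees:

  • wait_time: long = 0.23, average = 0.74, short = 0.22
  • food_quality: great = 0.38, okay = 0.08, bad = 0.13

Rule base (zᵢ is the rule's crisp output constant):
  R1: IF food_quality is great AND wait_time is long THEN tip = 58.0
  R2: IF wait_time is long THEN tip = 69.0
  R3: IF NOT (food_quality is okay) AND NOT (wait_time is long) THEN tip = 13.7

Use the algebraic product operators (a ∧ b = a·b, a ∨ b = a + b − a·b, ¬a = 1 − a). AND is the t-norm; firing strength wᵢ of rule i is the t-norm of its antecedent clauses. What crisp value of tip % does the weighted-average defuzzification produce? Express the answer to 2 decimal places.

29.87

R1 (z=58.0): great=0.38, long=0.23; AND[a·b] → w = 0.0874
R2 (z=69.0): long=0.23 → w = 0.2300
R3 (z=13.7): ¬okay=1−0.08=0.92, ¬long=1−0.23=0.77; AND[a·b] → w = 0.7084
Weighted average = (0.0874·58.0 + 0.2300·69.0 + 0.7084·13.7) / (0.0874 + 0.2300 + 0.7084)
  = 30.6443 / 1.0258 = 29.87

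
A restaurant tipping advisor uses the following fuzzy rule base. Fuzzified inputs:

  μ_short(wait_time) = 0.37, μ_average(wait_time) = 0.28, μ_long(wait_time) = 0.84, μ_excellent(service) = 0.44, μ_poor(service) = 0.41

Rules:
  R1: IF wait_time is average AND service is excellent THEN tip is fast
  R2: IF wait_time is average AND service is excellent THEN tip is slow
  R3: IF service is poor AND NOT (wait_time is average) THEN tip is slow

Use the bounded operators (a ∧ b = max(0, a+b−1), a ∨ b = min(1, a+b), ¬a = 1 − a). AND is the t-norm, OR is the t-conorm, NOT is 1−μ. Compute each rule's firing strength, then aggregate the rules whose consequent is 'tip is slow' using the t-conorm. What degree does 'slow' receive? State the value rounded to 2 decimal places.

0.13

R1: average=0.28, excellent=0.44; AND[max(0, a+b−1)] → w = 0.00
R2: average=0.28, excellent=0.44; AND[max(0, a+b−1)] → w = 0.00
R3: poor=0.41, ¬average=1−0.28=0.72; AND[max(0, a+b−1)] → w = 0.13
Rules with consequent 'slow': {R2, R3} → strengths 0.00, 0.13
Aggregate via t-conorm [min(1, a+b)]: 0.13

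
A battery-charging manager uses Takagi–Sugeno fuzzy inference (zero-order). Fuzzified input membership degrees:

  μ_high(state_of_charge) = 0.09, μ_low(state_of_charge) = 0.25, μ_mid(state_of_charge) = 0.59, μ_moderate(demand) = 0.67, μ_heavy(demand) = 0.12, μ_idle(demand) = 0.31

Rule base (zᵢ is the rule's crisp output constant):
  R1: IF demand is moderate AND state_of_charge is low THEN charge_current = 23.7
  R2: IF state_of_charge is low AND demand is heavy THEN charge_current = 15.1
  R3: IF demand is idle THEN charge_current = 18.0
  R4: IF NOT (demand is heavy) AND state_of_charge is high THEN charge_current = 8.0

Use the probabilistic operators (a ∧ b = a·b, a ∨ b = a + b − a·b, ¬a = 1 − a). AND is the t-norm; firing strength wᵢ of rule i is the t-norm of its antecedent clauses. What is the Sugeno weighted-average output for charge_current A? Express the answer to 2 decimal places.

18.13

R1 (z=23.7): moderate=0.67, low=0.25; AND[a·b] → w = 0.1675
R2 (z=15.1): low=0.25, heavy=0.12; AND[a·b] → w = 0.0300
R3 (z=18.0): idle=0.31 → w = 0.3100
R4 (z=8.0): ¬heavy=1−0.12=0.88, high=0.09; AND[a·b] → w = 0.0792
Weighted average = (0.1675·23.7 + 0.0300·15.1 + 0.3100·18.0 + 0.0792·8.0) / (0.1675 + 0.0300 + 0.3100 + 0.0792)
  = 10.6364 / 0.5867 = 18.13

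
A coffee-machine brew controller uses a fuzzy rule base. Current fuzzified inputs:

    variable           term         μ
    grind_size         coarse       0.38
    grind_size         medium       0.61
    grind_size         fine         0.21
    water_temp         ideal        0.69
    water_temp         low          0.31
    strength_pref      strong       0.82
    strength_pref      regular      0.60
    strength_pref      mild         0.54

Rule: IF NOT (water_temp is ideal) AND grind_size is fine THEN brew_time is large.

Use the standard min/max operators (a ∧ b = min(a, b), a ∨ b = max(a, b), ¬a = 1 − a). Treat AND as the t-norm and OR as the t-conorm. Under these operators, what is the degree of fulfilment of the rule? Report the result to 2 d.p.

firing strength: ¬ideal=1−0.69=0.31, fine=0.21; AND[min(a, b)] → w = 0.21

0.21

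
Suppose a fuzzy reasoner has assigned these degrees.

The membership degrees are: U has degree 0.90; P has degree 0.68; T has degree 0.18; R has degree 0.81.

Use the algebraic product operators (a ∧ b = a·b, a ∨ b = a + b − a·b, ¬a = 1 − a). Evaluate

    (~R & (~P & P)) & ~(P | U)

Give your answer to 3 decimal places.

0.001

~R = 1 − 0.8100 = 0.1900
~P = 1 − 0.6800 = 0.3200
~P & P = a·b on (0.3200, 0.6800) = 0.2176
~R & (~P & P) = a·b on (0.1900, 0.2176) = 0.0413
P | U = a + b − a·b on (0.6800, 0.9000) = 0.9680
~(P | U) = 1 − 0.9680 = 0.0320
(~R & (~P & P)) & ~(P | U) = a·b on (0.0413, 0.0320) = 0.0013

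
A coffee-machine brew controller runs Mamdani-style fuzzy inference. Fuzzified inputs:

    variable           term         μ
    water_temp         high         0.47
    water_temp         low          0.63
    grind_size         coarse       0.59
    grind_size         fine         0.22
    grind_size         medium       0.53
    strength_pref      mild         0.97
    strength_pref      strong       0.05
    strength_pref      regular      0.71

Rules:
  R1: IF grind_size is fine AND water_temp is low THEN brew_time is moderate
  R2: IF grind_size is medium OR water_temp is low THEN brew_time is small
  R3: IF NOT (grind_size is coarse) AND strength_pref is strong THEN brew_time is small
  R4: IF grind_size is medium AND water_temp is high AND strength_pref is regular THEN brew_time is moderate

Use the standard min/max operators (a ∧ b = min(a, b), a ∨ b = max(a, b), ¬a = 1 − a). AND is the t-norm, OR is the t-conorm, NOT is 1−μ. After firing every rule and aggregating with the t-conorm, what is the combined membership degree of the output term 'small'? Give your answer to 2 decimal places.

0.63

R1: fine=0.22, low=0.63; AND[min(a, b)] → w = 0.22
R2: medium=0.53, low=0.63; OR[max(a, b)] → w = 0.63
R3: ¬coarse=1−0.59=0.41, strong=0.05; AND[min(a, b)] → w = 0.05
R4: medium=0.53, high=0.47, regular=0.71; AND[min(a, b)] → w = 0.47
Rules with consequent 'small': {R2, R3} → strengths 0.63, 0.05
Aggregate via t-conorm [max(a, b)]: 0.63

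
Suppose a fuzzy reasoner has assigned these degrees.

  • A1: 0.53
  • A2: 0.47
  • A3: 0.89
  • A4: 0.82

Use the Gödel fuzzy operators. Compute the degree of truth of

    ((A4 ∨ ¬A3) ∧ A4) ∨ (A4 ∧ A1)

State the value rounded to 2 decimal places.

0.82

¬A3 = 1 − 0.89 = 0.11
A4 ∨ ¬A3 = max(a, b) on (0.82, 0.11) = 0.82
(A4 ∨ ¬A3) ∧ A4 = min(a, b) on (0.82, 0.82) = 0.82
A4 ∧ A1 = min(a, b) on (0.82, 0.53) = 0.53
((A4 ∨ ¬A3) ∧ A4) ∨ (A4 ∧ A1) = max(a, b) on (0.82, 0.53) = 0.82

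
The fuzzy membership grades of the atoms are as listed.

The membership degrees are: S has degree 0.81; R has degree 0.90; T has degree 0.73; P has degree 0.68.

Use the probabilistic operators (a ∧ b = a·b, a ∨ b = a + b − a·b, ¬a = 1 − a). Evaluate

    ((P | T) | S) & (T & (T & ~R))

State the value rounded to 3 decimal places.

0.052

P | T = a + b − a·b on (0.6800, 0.7300) = 0.9136
(P | T) | S = a + b − a·b on (0.9136, 0.8100) = 0.9836
~R = 1 − 0.9000 = 0.1000
T & ~R = a·b on (0.7300, 0.1000) = 0.0730
T & (T & ~R) = a·b on (0.7300, 0.0730) = 0.0533
((P | T) | S) & (T & (T & ~R)) = a·b on (0.9836, 0.0533) = 0.0524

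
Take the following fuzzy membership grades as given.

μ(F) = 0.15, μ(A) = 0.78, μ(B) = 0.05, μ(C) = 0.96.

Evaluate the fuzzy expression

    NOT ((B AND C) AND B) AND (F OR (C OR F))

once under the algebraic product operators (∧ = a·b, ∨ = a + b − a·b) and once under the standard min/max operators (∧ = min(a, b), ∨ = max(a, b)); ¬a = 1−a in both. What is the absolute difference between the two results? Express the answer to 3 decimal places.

Under algebraic product:
  B AND C = a·b on (0.0500, 0.9600) = 0.0480
  (B AND C) AND B = a·b on (0.0480, 0.0500) = 0.0024
  NOT ((B AND C) AND B) = 1 − 0.0024 = 0.9976
  C OR F = a + b − a·b on (0.9600, 0.1500) = 0.9660
  F OR (C OR F) = a + b − a·b on (0.1500, 0.9660) = 0.9711
  NOT ((B AND C) AND B) AND (F OR (C OR F)) = a·b on (0.9976, 0.9711) = 0.9688
  → value = 0.9688
Under standard min/max:
  B AND C = min(a, b) on (0.05, 0.96) = 0.05
  (B AND C) AND B = min(a, b) on (0.05, 0.05) = 0.05
  NOT ((B AND C) AND B) = 1 − 0.05 = 0.95
  C OR F = max(a, b) on (0.96, 0.15) = 0.96
  F OR (C OR F) = max(a, b) on (0.15, 0.96) = 0.96
  NOT ((B AND C) AND B) AND (F OR (C OR F)) = min(a, b) on (0.95, 0.96) = 0.95
  → value = 0.9500
|0.9688 − 0.9500| = 0.019

0.019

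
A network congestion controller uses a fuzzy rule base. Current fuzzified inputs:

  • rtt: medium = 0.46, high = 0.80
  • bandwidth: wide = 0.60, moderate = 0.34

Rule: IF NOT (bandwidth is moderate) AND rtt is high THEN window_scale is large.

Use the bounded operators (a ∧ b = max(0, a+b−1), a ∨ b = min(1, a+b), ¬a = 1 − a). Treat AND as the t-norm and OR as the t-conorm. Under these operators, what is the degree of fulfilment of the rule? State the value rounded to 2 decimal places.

firing strength: ¬moderate=1−0.34=0.66, high=0.80; AND[max(0, a+b−1)] → w = 0.46

0.46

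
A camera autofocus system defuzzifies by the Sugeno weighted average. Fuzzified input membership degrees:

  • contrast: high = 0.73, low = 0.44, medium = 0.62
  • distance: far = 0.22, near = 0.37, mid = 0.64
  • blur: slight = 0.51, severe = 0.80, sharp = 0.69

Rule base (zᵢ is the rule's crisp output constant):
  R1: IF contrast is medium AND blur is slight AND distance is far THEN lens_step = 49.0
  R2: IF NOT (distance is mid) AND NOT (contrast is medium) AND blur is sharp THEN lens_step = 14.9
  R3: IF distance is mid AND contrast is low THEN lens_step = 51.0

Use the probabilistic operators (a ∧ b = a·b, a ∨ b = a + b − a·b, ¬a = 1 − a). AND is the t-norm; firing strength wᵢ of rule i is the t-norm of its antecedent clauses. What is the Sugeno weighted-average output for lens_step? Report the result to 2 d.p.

R1 (z=49.0): medium=0.62, slight=0.51, far=0.22; AND[a·b] → w = 0.0696
R2 (z=14.9): ¬mid=1−0.64=0.36, ¬medium=1−0.62=0.38, sharp=0.69; AND[a·b] → w = 0.0944
R3 (z=51.0): mid=0.64, low=0.44; AND[a·b] → w = 0.2816
Weighted average = (0.0696·49.0 + 0.0944·14.9 + 0.2816·51.0) / (0.0696 + 0.0944 + 0.2816)
  = 19.1767 / 0.4456 = 43.04

43.04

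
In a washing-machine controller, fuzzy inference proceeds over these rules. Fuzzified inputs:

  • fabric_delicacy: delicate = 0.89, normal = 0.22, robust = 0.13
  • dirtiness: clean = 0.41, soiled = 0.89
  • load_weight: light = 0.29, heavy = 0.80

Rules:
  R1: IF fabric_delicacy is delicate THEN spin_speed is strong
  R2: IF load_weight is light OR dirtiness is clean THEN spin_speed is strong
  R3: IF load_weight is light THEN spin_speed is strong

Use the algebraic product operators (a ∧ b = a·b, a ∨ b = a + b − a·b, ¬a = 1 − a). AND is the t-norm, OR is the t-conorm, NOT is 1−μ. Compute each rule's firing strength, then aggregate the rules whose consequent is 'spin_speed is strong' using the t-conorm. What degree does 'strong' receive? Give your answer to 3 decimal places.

R1: delicate=0.89 → w = 0.8900
R2: light=0.29, clean=0.41; OR[a + b − a·b] → w = 0.5811
R3: light=0.29 → w = 0.2900
Rules with consequent 'strong': {R1, R2, R3} → strengths 0.8900, 0.5811, 0.2900
Aggregate via t-conorm [a + b − a·b]: 0.9673

0.967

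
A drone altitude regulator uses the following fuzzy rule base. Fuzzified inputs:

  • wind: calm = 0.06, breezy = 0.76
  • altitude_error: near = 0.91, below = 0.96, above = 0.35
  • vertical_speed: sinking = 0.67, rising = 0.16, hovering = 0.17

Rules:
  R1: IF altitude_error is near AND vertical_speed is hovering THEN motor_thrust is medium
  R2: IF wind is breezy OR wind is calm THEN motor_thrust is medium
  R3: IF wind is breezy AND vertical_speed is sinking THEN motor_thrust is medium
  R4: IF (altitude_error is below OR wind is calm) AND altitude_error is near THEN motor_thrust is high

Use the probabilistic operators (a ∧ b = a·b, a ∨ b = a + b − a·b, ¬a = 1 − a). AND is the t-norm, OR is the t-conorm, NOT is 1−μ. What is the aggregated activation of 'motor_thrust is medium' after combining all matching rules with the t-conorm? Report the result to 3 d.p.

R1: near=0.91, hovering=0.17; AND[a·b] → w = 0.1547
R2: breezy=0.76, calm=0.06; OR[a + b − a·b] → w = 0.7744
R3: breezy=0.76, sinking=0.67; AND[a·b] → w = 0.5092
R4: (below=0.96 OR calm=0.06) = 0.9624; AND[a·b] with near=0.91 → w = 0.8758
Rules with consequent 'medium': {R1, R2, R3} → strengths 0.1547, 0.7744, 0.5092
Aggregate via t-conorm [a + b − a·b]: 0.9064

0.906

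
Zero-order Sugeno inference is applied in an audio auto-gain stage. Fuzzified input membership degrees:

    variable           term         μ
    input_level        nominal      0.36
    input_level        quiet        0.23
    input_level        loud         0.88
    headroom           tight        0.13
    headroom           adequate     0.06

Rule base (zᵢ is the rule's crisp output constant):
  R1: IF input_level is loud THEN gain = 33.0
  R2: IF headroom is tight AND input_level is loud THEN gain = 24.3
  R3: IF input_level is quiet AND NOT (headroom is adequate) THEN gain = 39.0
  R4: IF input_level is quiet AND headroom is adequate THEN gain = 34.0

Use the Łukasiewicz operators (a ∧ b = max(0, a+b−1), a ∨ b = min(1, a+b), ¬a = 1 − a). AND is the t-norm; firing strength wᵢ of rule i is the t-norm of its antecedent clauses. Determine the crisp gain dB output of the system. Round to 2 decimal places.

33.88

R1 (z=33.0): loud=0.88 → w = 0.88
R2 (z=24.3): tight=0.13, loud=0.88; AND[max(0, a+b−1)] → w = 0.01
R3 (z=39.0): quiet=0.23, ¬adequate=1−0.06=0.94; AND[max(0, a+b−1)] → w = 0.17
R4 (z=34.0): quiet=0.23, adequate=0.06; AND[max(0, a+b−1)] → w = 0.00
Weighted average = (0.88·33.0 + 0.01·24.3 + 0.17·39.0 + 0.00·34.0) / (0.88 + 0.01 + 0.17 + 0.00)
  = 35.9130 / 1.0600 = 33.88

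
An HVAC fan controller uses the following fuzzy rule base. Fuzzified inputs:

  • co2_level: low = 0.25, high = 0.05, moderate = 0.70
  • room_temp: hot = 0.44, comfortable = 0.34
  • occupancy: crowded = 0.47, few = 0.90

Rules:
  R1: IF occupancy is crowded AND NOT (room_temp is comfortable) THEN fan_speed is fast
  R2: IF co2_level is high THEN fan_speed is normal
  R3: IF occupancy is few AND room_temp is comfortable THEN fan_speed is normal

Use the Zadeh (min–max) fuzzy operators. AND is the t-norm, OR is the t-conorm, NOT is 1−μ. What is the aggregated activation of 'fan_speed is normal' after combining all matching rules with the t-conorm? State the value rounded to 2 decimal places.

R1: crowded=0.47, ¬comfortable=1−0.34=0.66; AND[min(a, b)] → w = 0.47
R2: high=0.05 → w = 0.05
R3: few=0.90, comfortable=0.34; AND[min(a, b)] → w = 0.34
Rules with consequent 'normal': {R2, R3} → strengths 0.05, 0.34
Aggregate via t-conorm [max(a, b)]: 0.34

0.34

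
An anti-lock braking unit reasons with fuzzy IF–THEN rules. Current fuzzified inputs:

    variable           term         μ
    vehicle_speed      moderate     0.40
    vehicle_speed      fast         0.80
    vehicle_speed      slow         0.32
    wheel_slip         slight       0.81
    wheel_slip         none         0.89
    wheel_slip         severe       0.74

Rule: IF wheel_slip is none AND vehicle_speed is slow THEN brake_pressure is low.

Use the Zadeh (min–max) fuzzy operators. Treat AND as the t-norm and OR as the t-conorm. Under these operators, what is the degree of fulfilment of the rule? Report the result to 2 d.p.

0.32

firing strength: none=0.89, slow=0.32; AND[min(a, b)] → w = 0.32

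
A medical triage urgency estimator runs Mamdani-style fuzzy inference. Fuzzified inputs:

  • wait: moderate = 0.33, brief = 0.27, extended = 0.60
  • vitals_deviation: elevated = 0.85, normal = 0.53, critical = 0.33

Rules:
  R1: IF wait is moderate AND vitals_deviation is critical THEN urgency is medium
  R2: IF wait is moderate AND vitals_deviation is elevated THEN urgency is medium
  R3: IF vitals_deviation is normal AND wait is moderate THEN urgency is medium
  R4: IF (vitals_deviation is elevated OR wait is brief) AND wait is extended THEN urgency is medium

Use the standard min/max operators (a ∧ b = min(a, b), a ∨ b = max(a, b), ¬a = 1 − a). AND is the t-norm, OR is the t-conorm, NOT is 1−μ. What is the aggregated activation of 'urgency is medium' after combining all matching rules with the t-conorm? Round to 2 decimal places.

R1: moderate=0.33, critical=0.33; AND[min(a, b)] → w = 0.33
R2: moderate=0.33, elevated=0.85; AND[min(a, b)] → w = 0.33
R3: normal=0.53, moderate=0.33; AND[min(a, b)] → w = 0.33
R4: (elevated=0.85 OR brief=0.27) = 0.85; AND[min(a, b)] with extended=0.60 → w = 0.60
Rules with consequent 'medium': {R1, R2, R3, R4} → strengths 0.33, 0.33, 0.33, 0.60
Aggregate via t-conorm [max(a, b)]: 0.60

0.60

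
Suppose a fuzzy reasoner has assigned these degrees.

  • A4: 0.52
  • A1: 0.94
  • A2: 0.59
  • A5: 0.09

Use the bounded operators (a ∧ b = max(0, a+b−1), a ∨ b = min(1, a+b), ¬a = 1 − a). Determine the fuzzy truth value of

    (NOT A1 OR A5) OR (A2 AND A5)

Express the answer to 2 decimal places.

NOT A1 = 1 − 0.94 = 0.06
NOT A1 OR A5 = min(1, a+b) on (0.06, 0.09) = 0.15
A2 AND A5 = max(0, a+b−1) on (0.59, 0.09) = 0.00
(NOT A1 OR A5) OR (A2 AND A5) = min(1, a+b) on (0.15, 0.00) = 0.15

0.15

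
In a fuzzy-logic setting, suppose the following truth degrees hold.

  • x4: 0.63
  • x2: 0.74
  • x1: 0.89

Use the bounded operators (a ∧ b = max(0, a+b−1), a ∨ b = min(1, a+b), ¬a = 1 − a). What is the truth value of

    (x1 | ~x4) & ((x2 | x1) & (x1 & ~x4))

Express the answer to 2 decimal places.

0.26

~x4 = 1 − 0.63 = 0.37
x1 | ~x4 = min(1, a+b) on (0.89, 0.37) = 1.00
x2 | x1 = min(1, a+b) on (0.74, 0.89) = 1.00
~x4 = 1 − 0.63 = 0.37
x1 & ~x4 = max(0, a+b−1) on (0.89, 0.37) = 0.26
(x2 | x1) & (x1 & ~x4) = max(0, a+b−1) on (1.00, 0.26) = 0.26
(x1 | ~x4) & ((x2 | x1) & (x1 & ~x4)) = max(0, a+b−1) on (1.00, 0.26) = 0.26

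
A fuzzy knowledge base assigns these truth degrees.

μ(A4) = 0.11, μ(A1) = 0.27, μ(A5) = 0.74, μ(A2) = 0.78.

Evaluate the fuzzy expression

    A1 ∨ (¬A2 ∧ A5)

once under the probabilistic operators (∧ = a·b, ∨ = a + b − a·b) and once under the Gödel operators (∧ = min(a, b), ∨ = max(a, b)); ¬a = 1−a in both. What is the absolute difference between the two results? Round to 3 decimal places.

0.119

Under probabilistic:
  ¬A2 = 1 − 0.7800 = 0.2200
  ¬A2 ∧ A5 = a·b on (0.2200, 0.7400) = 0.1628
  A1 ∨ (¬A2 ∧ A5) = a + b − a·b on (0.2700, 0.1628) = 0.3888
  → value = 0.3888
Under Gödel:
  ¬A2 = 1 − 0.78 = 0.22
  ¬A2 ∧ A5 = min(a, b) on (0.22, 0.74) = 0.22
  A1 ∨ (¬A2 ∧ A5) = max(a, b) on (0.27, 0.22) = 0.27
  → value = 0.2700
|0.3888 − 0.2700| = 0.119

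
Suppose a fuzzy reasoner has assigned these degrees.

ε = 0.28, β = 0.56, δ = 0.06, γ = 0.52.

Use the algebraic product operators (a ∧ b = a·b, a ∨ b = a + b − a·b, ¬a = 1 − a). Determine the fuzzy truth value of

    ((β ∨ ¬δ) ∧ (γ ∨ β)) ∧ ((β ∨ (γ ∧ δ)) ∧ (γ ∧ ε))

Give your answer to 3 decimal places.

0.064

¬δ = 1 − 0.0600 = 0.9400
β ∨ ¬δ = a + b − a·b on (0.5600, 0.9400) = 0.9736
γ ∨ β = a + b − a·b on (0.5200, 0.5600) = 0.7888
(β ∨ ¬δ) ∧ (γ ∨ β) = a·b on (0.9736, 0.7888) = 0.7680
γ ∧ δ = a·b on (0.5200, 0.0600) = 0.0312
β ∨ (γ ∧ δ) = a + b − a·b on (0.5600, 0.0312) = 0.5737
γ ∧ ε = a·b on (0.5200, 0.2800) = 0.1456
(β ∨ (γ ∧ δ)) ∧ (γ ∧ ε) = a·b on (0.5737, 0.1456) = 0.0835
((β ∨ ¬δ) ∧ (γ ∨ β)) ∧ ((β ∨ (γ ∧ δ)) ∧ (γ ∧ ε)) = a·b on (0.7680, 0.0835) = 0.0642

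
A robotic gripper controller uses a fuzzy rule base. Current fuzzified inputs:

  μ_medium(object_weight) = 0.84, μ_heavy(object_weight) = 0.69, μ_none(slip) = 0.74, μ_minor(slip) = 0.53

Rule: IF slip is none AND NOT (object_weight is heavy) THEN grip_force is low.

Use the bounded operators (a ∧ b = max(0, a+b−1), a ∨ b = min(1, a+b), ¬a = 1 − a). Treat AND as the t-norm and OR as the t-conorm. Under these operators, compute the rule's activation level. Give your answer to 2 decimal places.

firing strength: none=0.74, ¬heavy=1−0.69=0.31; AND[max(0, a+b−1)] → w = 0.05

0.05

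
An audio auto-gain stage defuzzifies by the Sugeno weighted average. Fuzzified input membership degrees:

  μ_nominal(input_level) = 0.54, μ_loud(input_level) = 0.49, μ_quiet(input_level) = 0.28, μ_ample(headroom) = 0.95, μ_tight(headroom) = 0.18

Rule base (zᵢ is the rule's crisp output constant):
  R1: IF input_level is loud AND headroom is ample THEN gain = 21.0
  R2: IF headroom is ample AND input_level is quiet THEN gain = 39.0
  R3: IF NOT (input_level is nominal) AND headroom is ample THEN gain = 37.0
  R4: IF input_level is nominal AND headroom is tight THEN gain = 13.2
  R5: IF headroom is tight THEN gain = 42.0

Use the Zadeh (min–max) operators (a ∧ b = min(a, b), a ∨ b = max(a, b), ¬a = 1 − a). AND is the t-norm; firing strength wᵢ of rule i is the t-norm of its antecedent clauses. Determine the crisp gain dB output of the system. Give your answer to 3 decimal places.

30.293

R1 (z=21.0): loud=0.49, ample=0.95; AND[min(a, b)] → w = 0.49
R2 (z=39.0): ample=0.95, quiet=0.28; AND[min(a, b)] → w = 0.28
R3 (z=37.0): ¬nominal=1−0.54=0.46, ample=0.95; AND[min(a, b)] → w = 0.46
R4 (z=13.2): nominal=0.54, tight=0.18; AND[min(a, b)] → w = 0.18
R5 (z=42.0): tight=0.18 → w = 0.18
Weighted average = (0.49·21.0 + 0.28·39.0 + 0.46·37.0 + 0.18·13.2 + 0.18·42.0) / (0.49 + 0.28 + 0.46 + 0.18 + 0.18)
  = 48.1660 / 1.5900 = 30.293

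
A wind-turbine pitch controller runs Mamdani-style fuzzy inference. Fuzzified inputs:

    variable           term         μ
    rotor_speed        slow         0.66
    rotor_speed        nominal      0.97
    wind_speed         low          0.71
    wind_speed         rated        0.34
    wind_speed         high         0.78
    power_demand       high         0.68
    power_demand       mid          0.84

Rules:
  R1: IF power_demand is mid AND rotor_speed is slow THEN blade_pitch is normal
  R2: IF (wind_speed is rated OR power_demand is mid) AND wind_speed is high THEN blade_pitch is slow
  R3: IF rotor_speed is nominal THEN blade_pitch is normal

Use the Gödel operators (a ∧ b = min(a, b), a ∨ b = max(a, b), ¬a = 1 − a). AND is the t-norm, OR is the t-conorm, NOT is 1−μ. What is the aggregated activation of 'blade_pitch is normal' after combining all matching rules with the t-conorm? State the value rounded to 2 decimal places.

R1: mid=0.84, slow=0.66; AND[min(a, b)] → w = 0.66
R2: (rated=0.34 OR mid=0.84) = 0.84; AND[min(a, b)] with high=0.78 → w = 0.78
R3: nominal=0.97 → w = 0.97
Rules with consequent 'normal': {R1, R3} → strengths 0.66, 0.97
Aggregate via t-conorm [max(a, b)]: 0.97

0.97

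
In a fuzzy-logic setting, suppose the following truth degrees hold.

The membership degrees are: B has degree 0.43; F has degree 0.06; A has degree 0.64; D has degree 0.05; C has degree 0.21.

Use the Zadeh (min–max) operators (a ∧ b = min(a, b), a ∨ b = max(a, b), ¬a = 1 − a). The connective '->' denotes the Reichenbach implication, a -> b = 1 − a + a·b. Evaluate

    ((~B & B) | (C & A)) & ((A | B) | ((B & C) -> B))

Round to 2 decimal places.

~B = 1 − 0.43 = 0.57
~B & B = min(a, b) on (0.57, 0.43) = 0.43
C & A = min(a, b) on (0.21, 0.64) = 0.21
(~B & B) | (C & A) = max(a, b) on (0.43, 0.21) = 0.43
A | B = max(a, b) on (0.64, 0.43) = 0.64
B & C = min(a, b) on (0.43, 0.21) = 0.21
(B & C) -> B  [Reichenbach: 1 − a + a·b] with a=0.21, b=0.43 → 0.88
(A | B) | ((B & C) -> B) = max(a, b) on (0.64, 0.88) = 0.88
((~B & B) | (C & A)) & ((A | B) | ((B & C) -> B)) = min(a, b) on (0.43, 0.88) = 0.43

0.43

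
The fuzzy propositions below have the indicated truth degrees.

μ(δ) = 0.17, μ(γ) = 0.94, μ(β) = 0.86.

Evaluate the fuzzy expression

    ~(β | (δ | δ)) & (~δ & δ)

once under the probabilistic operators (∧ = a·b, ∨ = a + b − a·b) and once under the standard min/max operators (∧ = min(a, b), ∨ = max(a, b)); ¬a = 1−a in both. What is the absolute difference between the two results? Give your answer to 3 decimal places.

Under probabilistic:
  δ | δ = a + b − a·b on (0.1700, 0.1700) = 0.3111
  β | (δ | δ) = a + b − a·b on (0.8600, 0.3111) = 0.9036
  ~(β | (δ | δ)) = 1 − 0.9036 = 0.0964
  ~δ = 1 − 0.1700 = 0.8300
  ~δ & δ = a·b on (0.8300, 0.1700) = 0.1411
  ~(β | (δ | δ)) & (~δ & δ) = a·b on (0.0964, 0.1411) = 0.0136
  → value = 0.0136
Under standard min/max:
  δ | δ = max(a, b) on (0.17, 0.17) = 0.17
  β | (δ | δ) = max(a, b) on (0.86, 0.17) = 0.86
  ~(β | (δ | δ)) = 1 − 0.86 = 0.14
  ~δ = 1 − 0.17 = 0.83
  ~δ & δ = min(a, b) on (0.83, 0.17) = 0.17
  ~(β | (δ | δ)) & (~δ & δ) = min(a, b) on (0.14, 0.17) = 0.14
  → value = 0.1400
|0.0136 − 0.1400| = 0.126

0.126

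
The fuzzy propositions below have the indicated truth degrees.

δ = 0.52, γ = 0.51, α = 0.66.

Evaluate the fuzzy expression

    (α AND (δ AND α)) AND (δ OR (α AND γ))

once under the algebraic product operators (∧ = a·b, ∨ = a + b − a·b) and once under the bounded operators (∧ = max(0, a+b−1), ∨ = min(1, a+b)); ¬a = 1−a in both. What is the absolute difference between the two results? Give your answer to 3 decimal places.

Under algebraic product:
  δ AND α = a·b on (0.5200, 0.6600) = 0.3432
  α AND (δ AND α) = a·b on (0.6600, 0.3432) = 0.2265
  α AND γ = a·b on (0.6600, 0.5100) = 0.3366
  δ OR (α AND γ) = a + b − a·b on (0.5200, 0.3366) = 0.6816
  (α AND (δ AND α)) AND (δ OR (α AND γ)) = a·b on (0.2265, 0.6816) = 0.1544
  → value = 0.1544
Under bounded:
  δ AND α = max(0, a+b−1) on (0.52, 0.66) = 0.18
  α AND (δ AND α) = max(0, a+b−1) on (0.66, 0.18) = 0.00
  α AND γ = max(0, a+b−1) on (0.66, 0.51) = 0.17
  δ OR (α AND γ) = min(1, a+b) on (0.52, 0.17) = 0.69
  (α AND (δ AND α)) AND (δ OR (α AND γ)) = max(0, a+b−1) on (0.00, 0.69) = 0.00
  → value = 0.0000
|0.1544 − 0.0000| = 0.154

0.154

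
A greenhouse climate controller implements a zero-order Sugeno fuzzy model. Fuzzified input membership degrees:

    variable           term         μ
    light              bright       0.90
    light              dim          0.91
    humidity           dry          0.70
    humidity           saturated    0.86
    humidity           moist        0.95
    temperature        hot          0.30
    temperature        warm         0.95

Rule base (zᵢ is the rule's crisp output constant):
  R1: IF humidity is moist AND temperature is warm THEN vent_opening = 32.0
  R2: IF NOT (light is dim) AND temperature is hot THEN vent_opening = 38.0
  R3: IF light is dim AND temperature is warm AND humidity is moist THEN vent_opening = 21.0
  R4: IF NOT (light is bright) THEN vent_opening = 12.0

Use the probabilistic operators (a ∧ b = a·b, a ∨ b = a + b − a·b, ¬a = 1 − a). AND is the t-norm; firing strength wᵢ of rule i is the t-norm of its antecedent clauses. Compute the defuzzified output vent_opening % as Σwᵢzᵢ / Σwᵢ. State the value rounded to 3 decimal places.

R1 (z=32.0): moist=0.95, warm=0.95; AND[a·b] → w = 0.9025
R2 (z=38.0): ¬dim=1−0.91=0.09, hot=0.30; AND[a·b] → w = 0.0270
R3 (z=21.0): dim=0.91, warm=0.95, moist=0.95; AND[a·b] → w = 0.8213
R4 (z=12.0): ¬bright=1−0.90=0.10 → w = 0.1000
Weighted average = (0.9025·32.0 + 0.0270·38.0 + 0.8213·21.0 + 0.1000·12.0) / (0.9025 + 0.0270 + 0.8213 + 0.1000)
  = 48.3528 / 1.8508 = 26.126

26.126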